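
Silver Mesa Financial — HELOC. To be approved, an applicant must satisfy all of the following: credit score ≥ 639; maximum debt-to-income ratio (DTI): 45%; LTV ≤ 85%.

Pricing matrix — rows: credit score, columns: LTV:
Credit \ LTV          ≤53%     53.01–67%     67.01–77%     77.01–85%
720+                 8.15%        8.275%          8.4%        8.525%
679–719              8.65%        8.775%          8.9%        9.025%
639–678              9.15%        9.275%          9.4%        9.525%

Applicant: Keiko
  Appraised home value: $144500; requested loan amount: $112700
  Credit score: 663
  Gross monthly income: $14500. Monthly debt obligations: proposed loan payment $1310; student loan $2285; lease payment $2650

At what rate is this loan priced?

Credit score 663 ≥ 639; Total monthly debts = (1,310 + 2,285 + 2,650) = 6,245. Debt-to-income = 6,245/14,500 = 43.1% — meets 45% limit
Loan-to-value = 112,700/144,500 = 78% — pass (85% max)
Score 663 is in the 639–678 band; LTV 78% is in the 77.01–85% band → 9.525%.

9.525%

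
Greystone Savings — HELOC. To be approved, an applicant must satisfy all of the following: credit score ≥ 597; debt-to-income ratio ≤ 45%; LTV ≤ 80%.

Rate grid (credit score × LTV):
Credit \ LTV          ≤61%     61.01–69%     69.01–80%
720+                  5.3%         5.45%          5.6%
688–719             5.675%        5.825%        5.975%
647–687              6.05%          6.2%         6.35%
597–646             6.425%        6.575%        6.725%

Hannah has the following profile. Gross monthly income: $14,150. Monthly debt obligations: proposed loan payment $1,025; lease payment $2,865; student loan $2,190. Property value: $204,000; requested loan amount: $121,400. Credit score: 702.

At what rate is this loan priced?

Credit score 702 ≥ 597; Total monthly debts = (1,025 + 2,865 + 2,190) = 6,080. Debt-to-income = 6,080/14,150 = 43% — meets 45% limit
Loan-to-value = 121,400/204,000 = 59.5% — pass (80% max)
Row: 702 falls in 688–719. Column: 59.5% falls in ≤61%. Rate = 5.675%.

5.675%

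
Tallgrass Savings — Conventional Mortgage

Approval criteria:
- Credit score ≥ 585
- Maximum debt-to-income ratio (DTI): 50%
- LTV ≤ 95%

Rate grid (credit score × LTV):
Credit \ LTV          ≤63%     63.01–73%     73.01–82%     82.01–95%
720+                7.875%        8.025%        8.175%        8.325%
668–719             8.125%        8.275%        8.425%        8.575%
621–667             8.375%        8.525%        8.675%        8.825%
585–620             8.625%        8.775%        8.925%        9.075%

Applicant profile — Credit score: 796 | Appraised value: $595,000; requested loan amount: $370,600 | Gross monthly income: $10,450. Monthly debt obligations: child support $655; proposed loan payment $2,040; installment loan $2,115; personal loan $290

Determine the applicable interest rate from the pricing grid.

7.875%

Credit score 796 ≥ 585; Total monthly debts = (655 + 2,040 + 2,115 + 290) = 5,100. DTI = 5,100/10,450 = 48.8% ≤ 50%
LTV: 370,600 ÷ 595,000 = 62.3%, within 95% cap
Score 796 is in the 720+ band; LTV 62.3% is in the ≤63% band → 7.875%.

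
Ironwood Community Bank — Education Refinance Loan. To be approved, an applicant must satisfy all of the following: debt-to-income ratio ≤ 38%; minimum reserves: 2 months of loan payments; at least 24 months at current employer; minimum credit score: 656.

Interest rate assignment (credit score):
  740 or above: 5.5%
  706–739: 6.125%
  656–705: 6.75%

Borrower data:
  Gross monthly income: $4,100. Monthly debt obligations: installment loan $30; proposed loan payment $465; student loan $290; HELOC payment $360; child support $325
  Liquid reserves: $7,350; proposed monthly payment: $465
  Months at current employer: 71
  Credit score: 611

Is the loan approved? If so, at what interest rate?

Credit score 611 < 656 (below minimum)
Employment 71 ≥ 24 months
Total monthly debts = (30 + 465 + 290 + 360 + 325) = 1,470. DTI = 1,470/4,100 = 35.9% ≤ 38%
Reserves = 7,350/465 = 15.8 months ≥ 2
Not all requirements met → denied.

Denied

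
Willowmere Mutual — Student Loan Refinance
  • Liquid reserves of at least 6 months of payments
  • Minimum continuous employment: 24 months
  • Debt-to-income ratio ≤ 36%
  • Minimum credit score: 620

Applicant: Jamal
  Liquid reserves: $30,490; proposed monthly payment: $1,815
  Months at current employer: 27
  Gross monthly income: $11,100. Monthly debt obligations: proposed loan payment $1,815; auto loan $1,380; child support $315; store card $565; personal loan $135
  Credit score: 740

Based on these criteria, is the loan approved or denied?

Denied

Reserves: 30,490 ÷ 1,815 = 16.8 months (meets 6-month minimum)
Employment 27 ≥ 24 months
Total monthly debts = (1,815 + 1,380 + 315 + 565 + 135) = 4,210. DTI: 4,210 ÷ 11,100 = 37.9%, exceeds the 36% cap
Credit score 740 ≥ 620 (meets)
Fails on DTI.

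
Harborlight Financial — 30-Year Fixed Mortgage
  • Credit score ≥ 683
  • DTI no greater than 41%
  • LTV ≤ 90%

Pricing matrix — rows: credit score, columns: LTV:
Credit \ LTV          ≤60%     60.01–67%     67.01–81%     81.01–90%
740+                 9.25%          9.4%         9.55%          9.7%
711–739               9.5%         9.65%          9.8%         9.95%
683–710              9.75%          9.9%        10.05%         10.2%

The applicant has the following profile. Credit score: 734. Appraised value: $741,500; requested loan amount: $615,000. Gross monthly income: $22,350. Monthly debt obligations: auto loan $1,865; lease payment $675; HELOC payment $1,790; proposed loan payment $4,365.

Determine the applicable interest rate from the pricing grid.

9.95%

Credit score 734 ≥ 683; Total monthly debts = (1,865 + 675 + 1,790 + 4,365) = 8,695. DTI: 8,695 ÷ 22,350 = 38.9%, within the 41% cap
LTV: 615,000 ÷ 741,500 = 82.9%, within 90% cap
Row: 734 falls in 711–739. Column: 82.9% falls in 81.01–90%. Rate = 9.95%.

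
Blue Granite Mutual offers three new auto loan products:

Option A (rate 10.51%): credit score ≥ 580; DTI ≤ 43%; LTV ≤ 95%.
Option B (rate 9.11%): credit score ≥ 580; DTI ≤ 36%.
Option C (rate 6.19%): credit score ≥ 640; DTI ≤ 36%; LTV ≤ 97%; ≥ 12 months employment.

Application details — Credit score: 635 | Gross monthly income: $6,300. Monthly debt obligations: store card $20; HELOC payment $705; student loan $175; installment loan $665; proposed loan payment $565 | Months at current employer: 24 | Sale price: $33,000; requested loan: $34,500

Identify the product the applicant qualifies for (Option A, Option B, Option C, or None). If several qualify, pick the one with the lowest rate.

Option B

Total debts = (20 + 705 + 175 + 665 + 565) = 2,130; DTI = 2,130/6,300 = 33.8%.
LTV = 34,500/33,000 = 104.5%.
Option A: score 635 ≥ 580; DTI 33.8% ≤ 43%; LTV 104.5% > 95% → does not qualify.
Option B: score 635 ≥ 580; DTI 33.8% ≤ 36% → qualifies.
Option C: score 635 < 640; DTI 33.8% ≤ 36%; LTV 104.5% > 97%; employment 24 ≥ 12 mo → does not qualify.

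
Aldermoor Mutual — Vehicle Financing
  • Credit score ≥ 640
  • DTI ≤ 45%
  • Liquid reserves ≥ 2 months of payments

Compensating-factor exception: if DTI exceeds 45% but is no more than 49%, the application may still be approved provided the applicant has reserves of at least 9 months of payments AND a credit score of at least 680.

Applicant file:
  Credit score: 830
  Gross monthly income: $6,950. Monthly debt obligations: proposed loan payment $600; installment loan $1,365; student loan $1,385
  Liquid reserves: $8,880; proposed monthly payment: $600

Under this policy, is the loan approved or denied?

Approved

Credit score 830 ≥ 640 (meets base)
Total debts = (600 + 1,365 + 1,385) = 3,350. DTI = 3,350/6,950 = 48.2% > 45% — standard DTI limit exceeded.
Reserves = 8,880/600 = 14.8 months ≥ 2
DTI 48.2% is within the 45%–49% exception band; checking compensating factors.
Override check — reserves: 14.8 mo (ok); score: 830 (ok).
Both override conditions satisfied; DTI exception granted.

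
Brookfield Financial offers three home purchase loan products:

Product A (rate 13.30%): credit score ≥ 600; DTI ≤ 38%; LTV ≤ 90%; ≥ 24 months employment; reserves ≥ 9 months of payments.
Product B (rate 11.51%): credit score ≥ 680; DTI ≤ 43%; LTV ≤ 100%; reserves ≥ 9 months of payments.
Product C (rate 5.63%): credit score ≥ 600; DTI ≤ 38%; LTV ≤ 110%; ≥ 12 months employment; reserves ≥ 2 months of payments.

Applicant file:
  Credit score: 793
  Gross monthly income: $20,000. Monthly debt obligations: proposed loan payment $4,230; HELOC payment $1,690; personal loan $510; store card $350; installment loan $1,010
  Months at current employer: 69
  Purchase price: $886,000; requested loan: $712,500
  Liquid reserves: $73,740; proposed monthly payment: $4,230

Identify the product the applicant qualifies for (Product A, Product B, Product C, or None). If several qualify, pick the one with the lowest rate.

Total debts = (4,230 + 1,690 + 510 + 350 + 1,010) = 7,790; DTI = 7,790/20,000 = 39%.
LTV = 712,500/886,000 = 80.4%.
Reserves = 73,740/4,230 = 17.4 months.
Product A: score 793 ≥ 600; DTI 39% > 38%; LTV 80.4% ≤ 90%; employment 69 ≥ 24 mo; reserves 17.4 ≥ 9 mo → does not qualify.
Product B: score 793 ≥ 680; DTI 39% ≤ 43%; LTV 80.4% ≤ 100%; reserves 17.4 ≥ 9 mo → qualifies.
Product C: score 793 ≥ 600; DTI 39% > 38%; LTV 80.4% ≤ 110%; employment 69 ≥ 12 mo; reserves 17.4 ≥ 2 mo → does not qualify.

Product B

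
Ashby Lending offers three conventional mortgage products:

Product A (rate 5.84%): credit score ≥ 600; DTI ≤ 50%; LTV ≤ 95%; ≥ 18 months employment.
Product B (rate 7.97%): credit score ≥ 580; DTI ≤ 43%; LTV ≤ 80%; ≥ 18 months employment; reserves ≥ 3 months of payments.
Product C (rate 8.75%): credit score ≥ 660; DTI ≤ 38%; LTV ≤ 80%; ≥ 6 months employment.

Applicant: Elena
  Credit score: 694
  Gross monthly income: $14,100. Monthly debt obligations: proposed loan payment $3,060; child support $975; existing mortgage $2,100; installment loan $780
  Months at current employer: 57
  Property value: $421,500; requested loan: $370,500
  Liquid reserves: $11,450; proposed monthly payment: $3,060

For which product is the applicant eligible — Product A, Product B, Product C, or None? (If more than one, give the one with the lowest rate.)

Total debts = (3,060 + 975 + 2,100 + 780) = 6,915; DTI = 6,915/14,100 = 49%.
LTV = 370,500/421,500 = 87.9%.
Reserves = 11,450/3,060 = 3.7 months.
Product A: score 694 ≥ 600; DTI 49% ≤ 50%; LTV 87.9% ≤ 95%; employment 57 ≥ 18 mo → qualifies.
Product B: score 694 ≥ 580; DTI 49% > 43%; LTV 87.9% > 80%; employment 57 ≥ 18 mo; reserves 3.7 ≥ 3 mo → does not qualify.
Product C: score 694 ≥ 660; DTI 49% > 38%; LTV 87.9% > 80%; employment 57 ≥ 6 mo → does not qualify.

Product A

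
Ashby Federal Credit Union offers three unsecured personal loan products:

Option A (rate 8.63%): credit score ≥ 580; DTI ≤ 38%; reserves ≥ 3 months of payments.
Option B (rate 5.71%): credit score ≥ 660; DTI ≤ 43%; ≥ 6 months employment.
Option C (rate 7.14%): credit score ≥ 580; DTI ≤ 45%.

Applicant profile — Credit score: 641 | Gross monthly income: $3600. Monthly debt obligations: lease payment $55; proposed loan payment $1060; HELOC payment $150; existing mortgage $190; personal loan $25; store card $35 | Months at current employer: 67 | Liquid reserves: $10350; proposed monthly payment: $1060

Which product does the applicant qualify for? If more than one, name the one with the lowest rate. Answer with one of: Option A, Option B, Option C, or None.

Option C

Total debts = (55 + 1,060 + 150 + 190 + 25 + 35) = 1,515; DTI = 1,515/3,600 = 42.1%.
Reserves = 10,350/1,060 = 9.8 months.
Option A: score 641 ≥ 580; DTI 42.1% > 38%; reserves 9.8 ≥ 3 mo → does not qualify.
Option B: score 641 < 660; DTI 42.1% ≤ 43%; employment 67 ≥ 6 mo → does not qualify.
Option C: score 641 ≥ 580; DTI 42.1% ≤ 45% → qualifies.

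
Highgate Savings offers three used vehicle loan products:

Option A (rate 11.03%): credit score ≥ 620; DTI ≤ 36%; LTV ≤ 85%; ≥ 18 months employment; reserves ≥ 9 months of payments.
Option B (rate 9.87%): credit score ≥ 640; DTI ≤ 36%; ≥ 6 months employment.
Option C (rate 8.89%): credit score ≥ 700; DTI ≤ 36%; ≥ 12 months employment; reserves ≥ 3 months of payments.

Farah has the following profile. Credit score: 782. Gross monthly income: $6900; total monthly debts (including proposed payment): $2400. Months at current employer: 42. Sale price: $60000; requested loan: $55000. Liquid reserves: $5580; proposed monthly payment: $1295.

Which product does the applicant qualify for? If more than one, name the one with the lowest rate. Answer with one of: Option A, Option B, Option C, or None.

Option C

DTI = 2,400/6,900 = 34.8%.
LTV = 55,000/60,000 = 91.7%.
Reserves = 5,580/1,295 = 4.3 months.
Option A: score 782 ≥ 620; DTI 34.8% ≤ 36%; LTV 91.7% > 85%; employment 42 ≥ 18 mo; reserves 4.3 < 9 mo → does not qualify.
Option B: score 782 ≥ 640; DTI 34.8% ≤ 36%; employment 42 ≥ 6 mo → qualifies.
Option C: score 782 ≥ 700; DTI 34.8% ≤ 36%; employment 42 ≥ 12 mo; reserves 4.3 ≥ 3 mo → qualifies.
Qualifying: Option B, Option C. Lowest rate is 8.89% → Option C.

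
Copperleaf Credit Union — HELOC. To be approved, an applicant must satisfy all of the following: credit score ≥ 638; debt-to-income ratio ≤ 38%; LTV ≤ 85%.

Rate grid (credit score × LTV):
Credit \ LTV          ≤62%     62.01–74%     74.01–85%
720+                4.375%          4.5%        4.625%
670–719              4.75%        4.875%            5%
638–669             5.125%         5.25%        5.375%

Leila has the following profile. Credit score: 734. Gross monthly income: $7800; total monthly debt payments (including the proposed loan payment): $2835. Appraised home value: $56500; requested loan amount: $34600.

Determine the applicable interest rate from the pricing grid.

4.375%

Credit score 734 ≥ 638; Debt-to-income = 2,835/7,800 = 36.3% — meets 38% limit
LTV: 34,600 ÷ 56,500 = 61.2%, within 85% cap
Score 734 is in the 720+ band; LTV 61.2% is in the ≤62% band → 4.375%.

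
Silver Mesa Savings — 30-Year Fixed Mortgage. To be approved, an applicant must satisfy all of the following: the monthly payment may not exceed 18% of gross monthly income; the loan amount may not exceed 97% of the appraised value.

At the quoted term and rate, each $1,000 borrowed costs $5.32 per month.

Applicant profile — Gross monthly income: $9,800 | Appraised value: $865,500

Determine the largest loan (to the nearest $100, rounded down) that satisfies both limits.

$331,500

Payment cap: 18% × $9,800 = $1,764/month.
At $5.32 per $1,000, that supports 1,764/5.32 × 1,000 ≈ $331,578 → $331,500.
LTV cap: 97% × $865,500 = $839,535 → $839,500.
Binding constraint: payment-to-income.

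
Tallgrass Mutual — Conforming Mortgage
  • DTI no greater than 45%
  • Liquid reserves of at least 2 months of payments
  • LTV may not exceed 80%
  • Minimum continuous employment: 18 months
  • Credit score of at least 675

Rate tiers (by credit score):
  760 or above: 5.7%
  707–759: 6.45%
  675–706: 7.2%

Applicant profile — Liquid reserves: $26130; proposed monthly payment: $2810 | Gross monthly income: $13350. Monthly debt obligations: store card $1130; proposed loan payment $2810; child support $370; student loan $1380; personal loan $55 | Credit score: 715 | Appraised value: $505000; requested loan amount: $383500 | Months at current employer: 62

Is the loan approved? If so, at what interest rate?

Credit score 715 ≥ 675 (meets minimum)
Total monthly debts = (1,130 + 2,810 + 370 + 1,380 + 55) = 5,745. DTI = 5,745/13,350 = 43% ≤ 45%
Employment 62 ≥ 18 months
Reserves: 26,130 ÷ 2,810 = 9.3 months (meets 2-month minimum)
LTV = 383,500/505,000 = 75.9% ≤ 80%
All requirements met. Score 715 falls in the 707–759 tier → 6.45%.

Approved at 6.45%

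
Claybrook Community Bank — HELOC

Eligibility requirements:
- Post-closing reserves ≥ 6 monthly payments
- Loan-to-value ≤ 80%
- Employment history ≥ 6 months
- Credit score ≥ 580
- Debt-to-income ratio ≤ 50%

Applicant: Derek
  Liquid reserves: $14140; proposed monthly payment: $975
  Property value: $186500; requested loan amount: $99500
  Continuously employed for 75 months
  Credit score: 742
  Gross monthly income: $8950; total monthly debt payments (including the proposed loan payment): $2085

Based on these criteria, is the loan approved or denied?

Liquid reserves cover 14,140/975 = 14.5 months — ≥ 6 required
Loan-to-value = 99,500/186,500 = 53.4% — pass (80% max)
Employment 75 ≥ 6 months
Credit score 742 ≥ 580 (meets)
DTI: 2,085 ÷ 8,950 = 23.3%, within the 50% cap
All criteria satisfied.

Approved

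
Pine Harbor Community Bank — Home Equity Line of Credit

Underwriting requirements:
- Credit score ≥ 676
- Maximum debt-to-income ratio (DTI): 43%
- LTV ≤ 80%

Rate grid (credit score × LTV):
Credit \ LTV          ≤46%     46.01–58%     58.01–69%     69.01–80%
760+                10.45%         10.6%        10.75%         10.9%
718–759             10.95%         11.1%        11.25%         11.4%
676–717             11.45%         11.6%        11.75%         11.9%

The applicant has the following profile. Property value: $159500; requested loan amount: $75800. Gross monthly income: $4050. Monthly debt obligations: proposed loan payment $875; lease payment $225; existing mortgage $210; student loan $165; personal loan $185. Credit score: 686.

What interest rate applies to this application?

11.6%

Credit score 686 ≥ 676; Total monthly debts = (875 + 225 + 210 + 165 + 185) = 1,660. Debt-to-income = 1,660/4,050 = 41% — meets 43% limit
LTV: 75,800 ÷ 159,500 = 47.5%, within 80% cap
Score 686 is in the 676–717 band; LTV 47.5% is in the 46.01–58% band → 11.6%.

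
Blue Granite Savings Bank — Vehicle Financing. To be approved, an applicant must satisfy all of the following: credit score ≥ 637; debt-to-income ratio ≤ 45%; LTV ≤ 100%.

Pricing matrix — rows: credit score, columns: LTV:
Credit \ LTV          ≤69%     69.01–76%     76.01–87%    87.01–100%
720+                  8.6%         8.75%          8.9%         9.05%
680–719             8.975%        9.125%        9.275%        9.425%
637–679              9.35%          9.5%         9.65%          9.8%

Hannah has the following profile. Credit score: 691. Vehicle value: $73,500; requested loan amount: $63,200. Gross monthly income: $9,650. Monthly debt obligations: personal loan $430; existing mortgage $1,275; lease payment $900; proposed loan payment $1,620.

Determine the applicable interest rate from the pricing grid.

9.275%

Credit score 691 ≥ 637; Total monthly debts = (430 + 1,275 + 900 + 1,620) = 4,225. Debt-to-income = 4,225/9,650 = 43.8% — meets 45% limit
LTV = 63,200/73,500 = 86% ≤ 100%
Row: 691 falls in 680–719. Column: 86% falls in 76.01–87%. Rate = 9.275%.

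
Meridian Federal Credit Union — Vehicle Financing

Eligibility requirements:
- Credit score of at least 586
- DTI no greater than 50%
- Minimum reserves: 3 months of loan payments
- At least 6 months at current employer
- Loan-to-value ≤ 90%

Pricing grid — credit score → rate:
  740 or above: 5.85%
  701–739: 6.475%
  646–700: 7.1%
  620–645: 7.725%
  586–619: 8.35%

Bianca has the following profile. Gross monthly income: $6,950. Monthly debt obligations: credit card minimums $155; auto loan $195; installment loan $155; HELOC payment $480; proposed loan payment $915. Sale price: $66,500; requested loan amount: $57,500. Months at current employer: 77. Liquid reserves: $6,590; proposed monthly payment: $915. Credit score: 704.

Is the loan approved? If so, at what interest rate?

Credit score 704 ≥ 586 (meets minimum)
Total monthly debts = (155 + 195 + 155 + 480 + 915) = 1,900. Debt-to-income = 1,900/6,950 = 27.3% — meets 50% limit
Reserves: 6,590 ÷ 915 = 7.2 months (meets 3-month minimum)
LTV: 57,500 ÷ 66,500 = 86.5%, within 90% cap
Employment 77 ≥ 6 months
All requirements met. Score 704 falls in the 701–739 tier → 6.475%.

Approved at 6.475%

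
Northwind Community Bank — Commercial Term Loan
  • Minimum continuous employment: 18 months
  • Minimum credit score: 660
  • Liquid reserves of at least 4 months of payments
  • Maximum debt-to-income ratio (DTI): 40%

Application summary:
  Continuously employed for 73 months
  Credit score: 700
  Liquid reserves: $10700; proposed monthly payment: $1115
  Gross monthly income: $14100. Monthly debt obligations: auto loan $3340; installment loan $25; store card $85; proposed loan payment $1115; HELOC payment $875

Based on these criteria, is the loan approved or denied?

Employment 73 ≥ 18 months
Credit score 700 ≥ 660 (meets)
Reserves: 10,700 ÷ 1,115 = 9.6 months (meets 4-month minimum)
Total monthly debts = (3,340 + 25 + 85 + 1,115 + 875) = 5,440. DTI: 5,440 ÷ 14,100 = 38.6%, within the 40% cap
All criteria satisfied.

Approved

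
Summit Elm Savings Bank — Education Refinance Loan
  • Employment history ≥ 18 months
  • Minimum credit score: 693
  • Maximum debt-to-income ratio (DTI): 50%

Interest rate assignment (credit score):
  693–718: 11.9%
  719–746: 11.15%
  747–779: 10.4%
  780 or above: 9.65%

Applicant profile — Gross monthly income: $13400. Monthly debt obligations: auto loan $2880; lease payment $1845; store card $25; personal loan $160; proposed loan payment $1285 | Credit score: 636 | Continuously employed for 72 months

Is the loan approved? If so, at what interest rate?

Denied

Credit score 636 < 693 (below minimum)
Total monthly debts = (2,880 + 1,845 + 25 + 160 + 1,285) = 6,195. DTI = 6,195/13,400 = 46.2% ≤ 50%
Employment 72 ≥ 18 months
Not all requirements met → denied.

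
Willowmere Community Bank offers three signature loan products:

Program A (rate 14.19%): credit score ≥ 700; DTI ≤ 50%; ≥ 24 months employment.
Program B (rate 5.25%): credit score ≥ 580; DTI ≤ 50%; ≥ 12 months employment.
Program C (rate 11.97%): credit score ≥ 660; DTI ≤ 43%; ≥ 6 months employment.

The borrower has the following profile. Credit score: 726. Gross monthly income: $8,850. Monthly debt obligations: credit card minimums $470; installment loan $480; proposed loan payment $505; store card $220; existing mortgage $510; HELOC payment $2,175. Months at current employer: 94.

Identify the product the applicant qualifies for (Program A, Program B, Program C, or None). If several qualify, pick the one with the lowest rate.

Total debts = (470 + 480 + 505 + 220 + 510 + 2,175) = 4,360; DTI = 4,360/8,850 = 49.3%.
Program A: score 726 ≥ 700; DTI 49.3% ≤ 50%; employment 94 ≥ 24 mo → qualifies.
Program B: score 726 ≥ 580; DTI 49.3% ≤ 50%; employment 94 ≥ 12 mo → qualifies.
Program C: score 726 ≥ 660; DTI 49.3% > 43%; employment 94 ≥ 6 mo → does not qualify.
Qualifying: Program A, Program B. Lowest rate is 5.25% → Program B.

Program B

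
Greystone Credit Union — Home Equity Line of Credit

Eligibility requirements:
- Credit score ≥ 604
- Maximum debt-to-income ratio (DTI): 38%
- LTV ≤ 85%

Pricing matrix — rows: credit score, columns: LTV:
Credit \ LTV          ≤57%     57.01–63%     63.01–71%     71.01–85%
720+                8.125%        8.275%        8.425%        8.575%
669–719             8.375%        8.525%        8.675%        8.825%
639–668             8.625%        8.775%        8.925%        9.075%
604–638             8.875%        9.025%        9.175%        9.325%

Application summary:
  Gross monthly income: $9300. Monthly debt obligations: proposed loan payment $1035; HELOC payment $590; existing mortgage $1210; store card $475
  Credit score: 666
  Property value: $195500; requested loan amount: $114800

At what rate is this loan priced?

8.775%

Credit score 666 ≥ 604; Total monthly debts = (1,035 + 590 + 1,210 + 475) = 3,310. Debt-to-income = 3,310/9,300 = 35.6% — meets 38% limit
Loan-to-value = 114,800/195,500 = 58.7% — pass (85% max)
Score 666 is in the 639–668 band; LTV 58.7% is in the 57.01–63% band → 8.775%.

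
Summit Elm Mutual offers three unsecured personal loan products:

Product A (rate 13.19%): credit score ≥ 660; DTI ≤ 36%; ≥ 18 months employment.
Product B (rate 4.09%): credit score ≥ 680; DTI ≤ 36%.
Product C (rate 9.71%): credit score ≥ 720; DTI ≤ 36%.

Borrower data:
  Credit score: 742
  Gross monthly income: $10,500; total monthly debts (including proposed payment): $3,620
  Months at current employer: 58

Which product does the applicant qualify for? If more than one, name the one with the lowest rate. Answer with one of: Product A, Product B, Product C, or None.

Product B

DTI = 3,620/10,500 = 34.5%.
Product A: score 742 ≥ 660; DTI 34.5% ≤ 36%; employment 58 ≥ 18 mo → qualifies.
Product B: score 742 ≥ 680; DTI 34.5% ≤ 36% → qualifies.
Product C: score 742 ≥ 720; DTI 34.5% ≤ 36% → qualifies.
Qualifying: Product A, Product B, Product C. Lowest rate is 4.09% → Product B.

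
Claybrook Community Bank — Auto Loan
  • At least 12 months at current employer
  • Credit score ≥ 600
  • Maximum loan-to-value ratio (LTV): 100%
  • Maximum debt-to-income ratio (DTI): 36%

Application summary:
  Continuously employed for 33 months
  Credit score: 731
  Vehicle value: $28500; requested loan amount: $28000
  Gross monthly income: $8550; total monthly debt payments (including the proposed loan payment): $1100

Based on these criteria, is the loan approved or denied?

Employment 33 ≥ 12 months
Credit score 731 ≥ 600 (meets)
Loan-to-value = 28,000/28,500 = 98.2% — pass (100% max)
DTI: 1,100 ÷ 8,550 = 12.9%, within the 36% cap
All criteria satisfied.

Approved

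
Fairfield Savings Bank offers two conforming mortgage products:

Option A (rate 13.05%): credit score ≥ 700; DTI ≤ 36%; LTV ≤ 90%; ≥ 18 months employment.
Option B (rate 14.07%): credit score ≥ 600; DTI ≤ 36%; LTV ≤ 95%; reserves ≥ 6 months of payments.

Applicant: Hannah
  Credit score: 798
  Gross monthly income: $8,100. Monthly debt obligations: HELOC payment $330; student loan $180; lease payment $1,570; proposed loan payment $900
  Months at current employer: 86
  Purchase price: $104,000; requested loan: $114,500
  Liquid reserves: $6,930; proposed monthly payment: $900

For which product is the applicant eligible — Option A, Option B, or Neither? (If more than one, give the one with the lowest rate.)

Neither

Total debts = (330 + 180 + 1,570 + 900) = 2,980; DTI = 2,980/8,100 = 36.8%.
LTV = 114,500/104,000 = 110.1%.
Reserves = 6,930/900 = 7.7 months.
Option A: score 798 ≥ 700; DTI 36.8% > 36%; LTV 110.1% > 90%; employment 86 ≥ 18 mo → does not qualify.
Option B: score 798 ≥ 600; DTI 36.8% > 36%; LTV 110.1% > 95%; reserves 7.7 ≥ 6 mo → does not qualify.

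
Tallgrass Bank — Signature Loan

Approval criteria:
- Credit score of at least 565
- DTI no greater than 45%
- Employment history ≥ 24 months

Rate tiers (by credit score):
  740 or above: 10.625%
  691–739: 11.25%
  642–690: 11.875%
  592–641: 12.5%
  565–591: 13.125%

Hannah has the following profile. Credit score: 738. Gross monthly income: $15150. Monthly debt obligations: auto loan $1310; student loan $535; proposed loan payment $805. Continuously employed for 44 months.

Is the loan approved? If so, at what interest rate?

Credit score 738 ≥ 565 (meets minimum)
Employment 44 ≥ 24 months
Total monthly debts = (1,310 + 535 + 805) = 2,650. DTI = 2,650/15,150 = 17.5% ≤ 45%
All requirements met. Score 738 falls in the 691–739 tier → 11.25%.

Approved at 11.25%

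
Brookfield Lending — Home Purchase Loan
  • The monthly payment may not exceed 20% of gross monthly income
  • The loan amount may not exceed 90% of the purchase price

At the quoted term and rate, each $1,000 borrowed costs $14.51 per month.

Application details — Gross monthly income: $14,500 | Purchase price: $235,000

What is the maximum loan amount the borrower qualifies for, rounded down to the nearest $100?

Payment cap: 20% × $14,500 = $2,900/month.
At $14.51 per $1,000, that supports 2,900/14.51 × 1,000 ≈ $199,862 → $199,800.
LTV cap: 90% × $235,000 = $211,500 → $211,500.
Binding constraint: payment-to-income.

$199,800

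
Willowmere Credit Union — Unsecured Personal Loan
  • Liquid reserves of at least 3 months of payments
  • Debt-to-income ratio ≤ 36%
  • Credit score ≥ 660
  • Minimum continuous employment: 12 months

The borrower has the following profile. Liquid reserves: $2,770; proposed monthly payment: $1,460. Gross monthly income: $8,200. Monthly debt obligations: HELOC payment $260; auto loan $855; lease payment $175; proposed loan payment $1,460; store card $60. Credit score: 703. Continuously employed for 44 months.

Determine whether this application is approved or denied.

Denied

Reserves = 2,770/1,460 = 1.9 months < 3
Total monthly debts = (260 + 855 + 175 + 1,460 + 60) = 2,810. DTI: 2,810 ÷ 8,200 = 34.3%, within the 36% cap
Credit score 703 ≥ 660 (meets)
Employment 44 ≥ 12 months
Fails on reserves.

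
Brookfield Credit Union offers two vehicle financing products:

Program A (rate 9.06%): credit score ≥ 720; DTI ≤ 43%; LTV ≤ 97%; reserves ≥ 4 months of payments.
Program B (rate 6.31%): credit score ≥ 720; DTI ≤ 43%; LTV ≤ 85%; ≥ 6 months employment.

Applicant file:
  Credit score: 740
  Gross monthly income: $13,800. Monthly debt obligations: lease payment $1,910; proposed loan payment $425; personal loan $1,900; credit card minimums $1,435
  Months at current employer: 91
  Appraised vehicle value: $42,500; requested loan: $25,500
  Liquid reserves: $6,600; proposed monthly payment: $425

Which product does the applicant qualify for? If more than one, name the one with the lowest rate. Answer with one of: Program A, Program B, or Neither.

Program B

Total debts = (1,910 + 425 + 1,900 + 1,435) = 5,670; DTI = 5,670/13,800 = 41.1%.
LTV = 25,500/42,500 = 60%.
Reserves = 6,600/425 = 15.5 months.
Program A: score 740 ≥ 720; DTI 41.1% ≤ 43%; LTV 60% ≤ 97%; reserves 15.5 ≥ 4 mo → qualifies.
Program B: score 740 ≥ 720; DTI 41.1% ≤ 43%; LTV 60% ≤ 85%; employment 91 ≥ 6 mo → qualifies.
Qualifying: Program A, Program B. Lowest rate is 6.31% → Program B.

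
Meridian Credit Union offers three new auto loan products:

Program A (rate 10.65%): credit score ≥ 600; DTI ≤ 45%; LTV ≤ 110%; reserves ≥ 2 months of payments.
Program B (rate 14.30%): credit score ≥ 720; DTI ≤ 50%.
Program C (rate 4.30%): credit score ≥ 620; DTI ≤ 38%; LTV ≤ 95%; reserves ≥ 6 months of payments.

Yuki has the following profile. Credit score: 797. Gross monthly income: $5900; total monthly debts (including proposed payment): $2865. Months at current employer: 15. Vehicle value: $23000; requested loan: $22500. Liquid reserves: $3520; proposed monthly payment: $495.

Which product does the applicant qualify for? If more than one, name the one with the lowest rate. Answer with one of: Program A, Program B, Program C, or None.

Program B

DTI = 2,865/5,900 = 48.6%.
LTV = 22,500/23,000 = 97.8%.
Reserves = 3,520/495 = 7.1 months.
Program A: score 797 ≥ 600; DTI 48.6% > 45%; LTV 97.8% ≤ 110%; reserves 7.1 ≥ 2 mo → does not qualify.
Program B: score 797 ≥ 720; DTI 48.6% ≤ 50% → qualifies.
Program C: score 797 ≥ 620; DTI 48.6% > 38%; LTV 97.8% > 95%; reserves 7.1 ≥ 6 mo → does not qualify.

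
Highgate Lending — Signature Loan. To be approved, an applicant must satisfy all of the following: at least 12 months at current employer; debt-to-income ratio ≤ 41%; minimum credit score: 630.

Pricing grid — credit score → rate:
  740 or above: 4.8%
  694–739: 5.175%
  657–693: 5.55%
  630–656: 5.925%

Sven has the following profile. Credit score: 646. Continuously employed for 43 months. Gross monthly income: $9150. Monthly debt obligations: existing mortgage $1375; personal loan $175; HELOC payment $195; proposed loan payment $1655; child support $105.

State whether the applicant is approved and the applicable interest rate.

Approved at 5.925%

Credit score 646 ≥ 630 (meets minimum)
Employment 43 ≥ 12 months
Total monthly debts = (1,375 + 175 + 195 + 1,655 + 105) = 3,505. Debt-to-income = 3,505/9,150 = 38.3% — meets 41% limit
All requirements met. Score 646 falls in the 630–656 tier → 5.925%.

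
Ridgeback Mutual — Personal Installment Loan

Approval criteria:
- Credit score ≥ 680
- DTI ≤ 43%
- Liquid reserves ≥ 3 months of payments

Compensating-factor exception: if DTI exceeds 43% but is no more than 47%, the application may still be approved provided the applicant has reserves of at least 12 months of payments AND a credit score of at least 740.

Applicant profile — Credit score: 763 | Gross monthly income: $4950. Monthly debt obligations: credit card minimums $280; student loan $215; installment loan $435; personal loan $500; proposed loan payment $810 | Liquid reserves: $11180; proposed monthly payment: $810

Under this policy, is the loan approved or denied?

Credit score 763 ≥ 680 (meets base)
Total debts = (280 + 215 + 435 + 500 + 810) = 2,240. DTI = 2,240/4,950 = 45.3% > 43% — standard DTI limit exceeded.
Reserves: 11,180 ÷ 810 = 13.8 months (meets 3-month minimum)
DTI 45.3% is within the 43%–47% exception band; checking compensating factors.
Reserves 13.8 ≥ 12 months; credit score 763 ≥ 740.
Both override conditions satisfied; DTI exception granted.

Approved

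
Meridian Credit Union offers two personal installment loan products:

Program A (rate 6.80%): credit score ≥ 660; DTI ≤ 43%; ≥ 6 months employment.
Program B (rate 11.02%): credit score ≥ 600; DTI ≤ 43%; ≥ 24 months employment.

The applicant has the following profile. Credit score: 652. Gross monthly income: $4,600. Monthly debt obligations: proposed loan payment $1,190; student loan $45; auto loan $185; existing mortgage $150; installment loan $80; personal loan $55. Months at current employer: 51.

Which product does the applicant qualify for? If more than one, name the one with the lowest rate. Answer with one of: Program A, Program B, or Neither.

Program B

Total debts = (1,190 + 45 + 185 + 150 + 80 + 55) = 1,705; DTI = 1,705/4,600 = 37.1%.
Program A: score 652 < 660; DTI 37.1% ≤ 43%; employment 51 ≥ 6 mo → does not qualify.
Program B: score 652 ≥ 600; DTI 37.1% ≤ 43%; employment 51 ≥ 24 mo → qualifies.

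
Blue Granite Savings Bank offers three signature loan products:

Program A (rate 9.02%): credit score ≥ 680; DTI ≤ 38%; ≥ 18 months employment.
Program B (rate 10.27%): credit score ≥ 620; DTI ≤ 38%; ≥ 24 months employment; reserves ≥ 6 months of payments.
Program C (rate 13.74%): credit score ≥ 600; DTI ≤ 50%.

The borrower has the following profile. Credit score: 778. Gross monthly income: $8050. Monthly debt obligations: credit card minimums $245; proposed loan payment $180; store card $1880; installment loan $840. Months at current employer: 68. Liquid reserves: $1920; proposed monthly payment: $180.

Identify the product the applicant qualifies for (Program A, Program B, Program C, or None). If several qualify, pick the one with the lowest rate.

Program C

Total debts = (245 + 180 + 1,880 + 840) = 3,145; DTI = 3,145/8,050 = 39.1%.
Reserves = 1,920/180 = 10.7 months.
Program A: score 778 ≥ 680; DTI 39.1% > 38%; employment 68 ≥ 18 mo → does not qualify.
Program B: score 778 ≥ 620; DTI 39.1% > 38%; employment 68 ≥ 24 mo; reserves 10.7 ≥ 6 mo → does not qualify.
Program C: score 778 ≥ 600; DTI 39.1% ≤ 50% → qualifies.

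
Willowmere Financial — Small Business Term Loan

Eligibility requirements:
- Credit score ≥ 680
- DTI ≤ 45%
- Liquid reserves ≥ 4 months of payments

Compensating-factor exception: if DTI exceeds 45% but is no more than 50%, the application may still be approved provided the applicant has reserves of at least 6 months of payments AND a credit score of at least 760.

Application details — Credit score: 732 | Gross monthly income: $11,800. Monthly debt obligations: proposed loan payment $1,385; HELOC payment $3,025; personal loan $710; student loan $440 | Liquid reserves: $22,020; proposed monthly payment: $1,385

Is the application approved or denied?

Denied

Credit score 732 ≥ 680 (meets base)
Total debts = (1,385 + 3,025 + 710 + 440) = 5,560. DTI: 5,560 ÷ 11,800 = 47.1%, over the 45% base limit.
Liquid reserves cover 22,020/1,385 = 15.9 months — ≥ 4 required
DTI 47.1% is within the 45%–50% exception band; checking compensating factors.
Override check — reserves: 15.9 mo (ok); score: 732 (below 760).
Compensating-factor requirement not fully met.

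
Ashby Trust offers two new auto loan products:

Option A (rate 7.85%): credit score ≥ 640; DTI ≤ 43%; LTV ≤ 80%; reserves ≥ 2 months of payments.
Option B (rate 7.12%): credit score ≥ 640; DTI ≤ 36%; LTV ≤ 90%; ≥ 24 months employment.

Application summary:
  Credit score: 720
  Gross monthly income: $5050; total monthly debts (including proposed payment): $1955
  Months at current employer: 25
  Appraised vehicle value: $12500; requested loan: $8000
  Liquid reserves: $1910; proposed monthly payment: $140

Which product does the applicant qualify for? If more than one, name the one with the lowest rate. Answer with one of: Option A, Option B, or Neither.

Option A

DTI = 1,955/5,050 = 38.7%.
LTV = 8,000/12,500 = 64%.
Reserves = 1,910/140 = 13.6 months.
Option A: score 720 ≥ 640; DTI 38.7% ≤ 43%; LTV 64% ≤ 80%; reserves 13.6 ≥ 2 mo → qualifies.
Option B: score 720 ≥ 640; DTI 38.7% > 36%; LTV 64% ≤ 90%; employment 25 ≥ 24 mo → does not qualify.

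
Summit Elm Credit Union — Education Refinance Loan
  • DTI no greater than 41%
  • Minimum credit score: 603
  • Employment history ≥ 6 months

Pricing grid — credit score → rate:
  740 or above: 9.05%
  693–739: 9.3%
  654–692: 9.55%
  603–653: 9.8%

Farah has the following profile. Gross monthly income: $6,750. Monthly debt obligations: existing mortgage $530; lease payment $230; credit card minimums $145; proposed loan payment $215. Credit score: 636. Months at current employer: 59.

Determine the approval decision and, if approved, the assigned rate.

Credit score 636 ≥ 603 (meets minimum)
Employment 59 ≥ 6 months
Total monthly debts = (530 + 230 + 145 + 215) = 1,120. DTI = 1,120/6,750 = 16.6% ≤ 41%
All requirements met. Score 636 falls in the 603–653 tier → 9.8%.

Approved at 9.8%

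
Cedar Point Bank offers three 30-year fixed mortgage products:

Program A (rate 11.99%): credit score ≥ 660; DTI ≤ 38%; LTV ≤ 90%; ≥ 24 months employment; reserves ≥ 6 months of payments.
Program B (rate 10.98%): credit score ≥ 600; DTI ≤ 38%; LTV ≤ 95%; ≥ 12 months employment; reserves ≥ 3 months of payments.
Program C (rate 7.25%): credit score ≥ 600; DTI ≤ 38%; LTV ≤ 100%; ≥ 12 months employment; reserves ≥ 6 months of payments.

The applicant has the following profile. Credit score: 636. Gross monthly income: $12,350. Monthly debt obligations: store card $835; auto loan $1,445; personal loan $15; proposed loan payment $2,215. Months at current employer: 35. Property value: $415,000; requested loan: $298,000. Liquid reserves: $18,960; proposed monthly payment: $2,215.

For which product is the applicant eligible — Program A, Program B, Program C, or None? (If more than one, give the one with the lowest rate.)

Program C

Total debts = (835 + 1,445 + 15 + 2,215) = 4,510; DTI = 4,510/12,350 = 36.5%.
LTV = 298,000/415,000 = 71.8%.
Reserves = 18,960/2,215 = 8.6 months.
Program A: score 636 < 660; DTI 36.5% ≤ 38%; LTV 71.8% ≤ 90%; employment 35 ≥ 24 mo; reserves 8.6 ≥ 6 mo → does not qualify.
Program B: score 636 ≥ 600; DTI 36.5% ≤ 38%; LTV 71.8% ≤ 95%; employment 35 ≥ 12 mo; reserves 8.6 ≥ 3 mo → qualifies.
Program C: score 636 ≥ 600; DTI 36.5% ≤ 38%; LTV 71.8% ≤ 100%; employment 35 ≥ 12 mo; reserves 8.6 ≥ 6 mo → qualifies.
Qualifying: Program B, Program C. Lowest rate is 7.25% → Program C.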